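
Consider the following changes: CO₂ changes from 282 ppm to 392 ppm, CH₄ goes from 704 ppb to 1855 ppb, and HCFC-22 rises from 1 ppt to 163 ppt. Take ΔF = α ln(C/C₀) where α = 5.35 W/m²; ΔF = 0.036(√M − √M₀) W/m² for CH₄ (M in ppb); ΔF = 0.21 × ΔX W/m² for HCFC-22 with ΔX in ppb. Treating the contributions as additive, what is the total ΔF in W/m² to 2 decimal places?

ΔF = 2.39 W/m²

CO₂: 5.35 × ln(392/282) = 5.35 × ln(1.39007) = 5.35 × 0.32935 = 1.7620 W/m².
CH₄: 0.036 × (√1855 − √704) = 0.036 × (43.0697 − 26.5330) = 0.036 × 16.5367 = 0.5953 W/m².
HCFC-22: Δ = 163 − 1 = 162 ppt = 0.162 ppb; ΔF = 0.21 × 0.162 = 0.0340 W/m².
Total ΔF = 1.7620 + 0.5953 + 0.0340 = 2.3913 W/m².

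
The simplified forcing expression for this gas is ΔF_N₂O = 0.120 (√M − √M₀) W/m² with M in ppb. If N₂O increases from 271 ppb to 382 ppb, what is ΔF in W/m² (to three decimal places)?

N₂O: 0.120 × (√382 − √271) = 0.120 × (19.5448 − 16.4621) = 0.120 × 3.0827 = 0.3699 W/m².

ΔF = 0.370 W/m²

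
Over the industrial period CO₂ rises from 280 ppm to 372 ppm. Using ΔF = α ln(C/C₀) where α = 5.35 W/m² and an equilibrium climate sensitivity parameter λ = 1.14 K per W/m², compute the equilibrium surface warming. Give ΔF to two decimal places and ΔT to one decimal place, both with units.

ΔF = 1.52 W/m²; ΔT = 1.7 K

CO₂: 5.35 × ln(372/280) = 5.35 × ln(1.32857) = 5.35 × 0.28410 = 1.5199 W/m².
ΔT = λ ΔF = 1.14 × 1.52 = 1.7328 K.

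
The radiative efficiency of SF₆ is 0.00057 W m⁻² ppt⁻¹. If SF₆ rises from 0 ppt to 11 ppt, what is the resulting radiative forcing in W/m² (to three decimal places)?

ΔF = 0.006 W/m²

SF₆: ΔF = 0.00057 × (11 − 0) = 0.00057 × 11 = 0.0063 W/m².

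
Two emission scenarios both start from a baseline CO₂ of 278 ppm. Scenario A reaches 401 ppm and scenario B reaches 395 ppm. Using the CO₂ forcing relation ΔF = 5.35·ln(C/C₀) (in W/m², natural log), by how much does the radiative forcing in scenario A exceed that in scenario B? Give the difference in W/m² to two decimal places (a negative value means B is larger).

ΔF_A − ΔF_B = 0.08 W/m²

ΔF_A = 5.35 ln(401/278) = 5.35 × 0.36634 = 1.9599 W/m².
ΔF_B = 5.35 ln(395/278) = 5.35 × 0.35126 = 1.8792 W/m².
Difference: 1.9599 − 1.8792 = 0.0807 W/m².
(Equivalently, ΔF_A − ΔF_B = 5.35 ln(401/395) = 5.35 × 0.01508 = 0.0807 W/m².)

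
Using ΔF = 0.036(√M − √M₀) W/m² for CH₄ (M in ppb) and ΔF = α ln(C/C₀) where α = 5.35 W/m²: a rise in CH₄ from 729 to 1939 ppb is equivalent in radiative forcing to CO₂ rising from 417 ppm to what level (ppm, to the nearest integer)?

C ≈ 468 ppm

CH₄ forcing: 0.036 × (√1939 − √729) = 0.036 × (44.0341 − 27.0000) = 0.036 × 17.0341 = 0.61323 W/m².
Set 5.35 ln(C/417) = 0.61323: ln(C/417) = 0.61323/5.35 = 0.11462, so C = 417 × e^0.11462 = 417 × 1.12145 = 467.64 ppm.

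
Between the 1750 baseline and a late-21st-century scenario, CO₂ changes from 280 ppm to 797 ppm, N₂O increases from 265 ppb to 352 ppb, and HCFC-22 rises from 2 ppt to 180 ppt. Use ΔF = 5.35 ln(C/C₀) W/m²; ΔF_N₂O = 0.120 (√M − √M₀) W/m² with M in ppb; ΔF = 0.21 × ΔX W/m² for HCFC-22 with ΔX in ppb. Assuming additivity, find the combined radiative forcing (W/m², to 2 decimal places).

CO₂: 5.35 × ln(797/280) = 5.35 × ln(2.84643) = 5.35 × 1.04607 = 5.5965 W/m².
N₂O: 0.120 × (√352 − √265) = 0.120 × (18.7617 − 16.2788) = 0.120 × 2.4829 = 0.2979 W/m².
HCFC-22: Δ = 180 − 2 = 178 ppt = 0.178 ppb; ΔF = 0.21 × 0.178 = 0.0374 W/m².
Total ΔF = 5.5965 + 0.2979 + 0.0374 = 5.9318 W/m².

ΔF = 5.93 W/m²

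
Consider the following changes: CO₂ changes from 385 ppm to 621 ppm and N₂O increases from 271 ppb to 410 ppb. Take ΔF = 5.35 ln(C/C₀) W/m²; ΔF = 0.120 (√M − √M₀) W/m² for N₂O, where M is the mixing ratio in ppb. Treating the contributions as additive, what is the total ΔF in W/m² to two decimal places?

ΔF = 3.01 W/m²

CO₂: 5.35 × ln(621/385) = 5.35 × ln(1.61299) = 5.35 × 0.47809 = 2.5578 W/m².
N₂O: 0.120 × (√410 − √271) = 0.120 × (20.2485 − 16.4621) = 0.120 × 3.7864 = 0.4544 W/m².
Total ΔF = 2.5578 + 0.4544 = 3.0122 W/m².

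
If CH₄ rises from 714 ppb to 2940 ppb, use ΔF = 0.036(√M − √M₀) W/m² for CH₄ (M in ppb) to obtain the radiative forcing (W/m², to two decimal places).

CH₄: 0.036 × (√2940 − √714) = 0.036 × (54.2218 − 26.7208) = 0.036 × 27.5010 = 0.9900 W/m².

ΔF = 0.99 W/m²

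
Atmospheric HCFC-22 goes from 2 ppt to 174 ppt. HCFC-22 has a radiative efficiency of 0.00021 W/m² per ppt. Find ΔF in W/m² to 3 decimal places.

ΔF = 0.036 W/m²

HCFC-22: ΔF = 0.00021 × (174 − 2) = 0.00021 × 172 = 0.0361 W/m².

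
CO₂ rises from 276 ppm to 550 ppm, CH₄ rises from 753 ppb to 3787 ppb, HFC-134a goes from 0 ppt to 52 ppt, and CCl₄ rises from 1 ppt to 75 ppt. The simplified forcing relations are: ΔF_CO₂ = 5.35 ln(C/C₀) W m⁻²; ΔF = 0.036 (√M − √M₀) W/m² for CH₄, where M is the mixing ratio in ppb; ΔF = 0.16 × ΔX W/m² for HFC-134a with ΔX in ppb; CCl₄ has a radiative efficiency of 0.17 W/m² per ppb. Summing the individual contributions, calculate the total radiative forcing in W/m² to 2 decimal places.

CO₂: 5.35 × ln(550/276) = 5.35 × ln(1.99275) = 5.35 × 0.68952 = 3.6889 W/m².
CH₄: 0.036 × (√3787 − √753) = 0.036 × (61.5386 − 27.4408) = 0.036 × 34.0978 = 1.2275 W/m².
HFC-134a: Δ = 52 − 0 = 52 ppt = 0.052 ppb; ΔF = 0.16 × 0.052 = 0.0083 W/m².
CCl₄: Δ = 75 − 1 = 74 ppt = 0.074 ppb; ΔF = 0.17 × 0.074 = 0.0126 W/m².
Total ΔF = 3.6889 + 1.2275 + 0.0083 + 0.0126 = 4.9373 W/m².

ΔF = 4.94 W/m²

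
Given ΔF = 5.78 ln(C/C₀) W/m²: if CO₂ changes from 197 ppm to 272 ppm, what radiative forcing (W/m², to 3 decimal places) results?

CO₂ absorption bands are partially saturated, so forcing scales with the logarithm of the concentration ratio.
CO₂: 5.78 × ln(272/197) = 5.78 × ln(1.38071) = 5.78 × 0.32260 = 1.8646 W/m².

ΔF = 1.865 W/m²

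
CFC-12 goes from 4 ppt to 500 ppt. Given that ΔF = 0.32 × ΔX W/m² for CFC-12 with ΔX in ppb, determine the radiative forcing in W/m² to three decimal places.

CFC-12: Δ = 500 − 4 = 496 ppt = 0.496 ppb; ΔF = 0.32 × 0.496 = 0.1587 W/m².

ΔF = 0.159 W/m²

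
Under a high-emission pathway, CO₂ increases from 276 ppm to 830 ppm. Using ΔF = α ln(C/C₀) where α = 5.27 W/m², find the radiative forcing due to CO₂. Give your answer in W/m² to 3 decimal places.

CO₂ absorption bands are partially saturated, so forcing scales with the logarithm of the concentration ratio.
CO₂: 5.27 × ln(830/276) = 5.27 × ln(3.00725) = 5.27 × 1.10103 = 5.8024 W/m².

ΔF = 5.802 W/m²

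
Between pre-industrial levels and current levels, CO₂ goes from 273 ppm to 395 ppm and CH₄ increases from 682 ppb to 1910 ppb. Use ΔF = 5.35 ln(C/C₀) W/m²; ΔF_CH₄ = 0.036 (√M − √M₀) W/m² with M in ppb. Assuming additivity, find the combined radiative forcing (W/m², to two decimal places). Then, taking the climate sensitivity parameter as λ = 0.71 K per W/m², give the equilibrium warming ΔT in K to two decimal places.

CO₂: 5.35 × ln(395/273) = 5.35 × ln(1.44689) = 5.35 × 0.36942 = 1.9764 W/m².
CH₄: 0.036 × (√1910 − √682) = 0.036 × (43.7035 − 26.1151) = 0.036 × 17.5884 = 0.6332 W/m².
Total ΔF = 1.9764 + 0.6332 = 2.6096 W/m².
ΔT = λ ΔF = 0.71 × 2.61 = 1.8531 K.

ΔF = 2.61 W/m²; ΔT = 1.85 K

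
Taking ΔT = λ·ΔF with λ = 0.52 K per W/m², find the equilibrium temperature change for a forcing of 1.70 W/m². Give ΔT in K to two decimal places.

ΔT = 0.88 K

ΔT = λ ΔF = 0.52 × 1.70 = 0.8840 K.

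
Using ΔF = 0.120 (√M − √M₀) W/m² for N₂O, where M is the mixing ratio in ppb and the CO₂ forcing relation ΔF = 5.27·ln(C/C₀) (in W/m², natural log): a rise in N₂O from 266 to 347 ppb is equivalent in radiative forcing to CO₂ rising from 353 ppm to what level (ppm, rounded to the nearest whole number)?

N₂O forcing: 0.120 × (√347 − √266) = 0.120 × (18.6279 − 16.3095) = 0.120 × 2.3184 = 0.27821 W/m².
Set 5.27 ln(C/353) = 0.27821: ln(C/353) = 0.27821/5.27 = 0.05279, so C = 353 × e^0.05279 = 353 × 1.05421 = 372.14 ppm.

C ≈ 372 ppm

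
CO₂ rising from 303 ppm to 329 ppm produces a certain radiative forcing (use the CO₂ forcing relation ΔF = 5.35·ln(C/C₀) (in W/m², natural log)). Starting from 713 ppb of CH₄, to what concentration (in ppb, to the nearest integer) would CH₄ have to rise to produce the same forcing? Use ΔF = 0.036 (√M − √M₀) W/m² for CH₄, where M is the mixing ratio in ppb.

CO₂ forcing: 5.35 × ln(329/303) = 5.35 × 0.082325 = 0.44044 W/m².
Set 0.036(√M − √713) = 0.44044: √M = 0.44044/0.036 + √713 = 12.2344 + 26.7021 = 38.9365.
M = (38.9365)² = 1516.05 ppb.

M ≈ 1516 ppb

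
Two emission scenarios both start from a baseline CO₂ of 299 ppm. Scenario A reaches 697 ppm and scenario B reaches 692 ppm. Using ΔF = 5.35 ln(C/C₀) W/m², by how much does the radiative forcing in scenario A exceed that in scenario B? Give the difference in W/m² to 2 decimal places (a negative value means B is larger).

ΔF_A − ΔF_B = 0.04 W/m²

ΔF_A = 5.35 ln(697/299) = 5.35 × 0.84634 = 4.5279 W/m².
ΔF_B = 5.35 ln(692/299) = 5.35 × 0.83914 = 4.4894 W/m².
Difference: 4.5279 − 4.4894 = 0.0385 W/m².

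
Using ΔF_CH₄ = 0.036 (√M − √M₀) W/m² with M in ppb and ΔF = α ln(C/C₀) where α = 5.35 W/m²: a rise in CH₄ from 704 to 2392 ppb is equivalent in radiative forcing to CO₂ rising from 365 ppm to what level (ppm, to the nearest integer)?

CH₄ forcing: 0.036 × (√2392 − √704) = 0.036 × (48.9081 − 26.5330) = 0.036 × 22.3751 = 0.80550 W/m².
Set 5.35 ln(C/365) = 0.80550: ln(C/365) = 0.80550/5.35 = 0.15056, so C = 365 × e^0.15056 = 365 × 1.16249 = 424.31 ppm.

C ≈ 424 ppm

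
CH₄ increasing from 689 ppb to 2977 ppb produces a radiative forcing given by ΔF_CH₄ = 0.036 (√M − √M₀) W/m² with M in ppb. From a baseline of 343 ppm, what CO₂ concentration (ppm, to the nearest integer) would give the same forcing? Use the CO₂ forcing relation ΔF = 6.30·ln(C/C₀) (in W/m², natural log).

CH₄ forcing: 0.036 × (√2977 − √689) = 0.036 × (54.5619 − 26.2488) = 0.036 × 28.3131 = 1.01927 W/m².
Set 6.30 ln(C/343) = 1.01927: ln(C/343) = 1.01927/6.30 = 0.16179, so C = 343 × e^0.16179 = 343 × 1.17561 = 403.23 ppm.

C ≈ 403 ppm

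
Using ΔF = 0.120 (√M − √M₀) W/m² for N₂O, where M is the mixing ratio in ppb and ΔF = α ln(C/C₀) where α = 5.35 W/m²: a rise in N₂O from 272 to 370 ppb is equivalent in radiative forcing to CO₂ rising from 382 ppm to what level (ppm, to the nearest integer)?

N₂O forcing: 0.120 × (√370 − √272) = 0.120 × (19.2354 − 16.4924) = 0.120 × 2.7430 = 0.32916 W/m².
Set 5.35 ln(C/382) = 0.32916: ln(C/382) = 0.32916/5.35 = 0.06153, so C = 382 × e^0.06153 = 382 × 1.06346 = 406.24 ppm.

C ≈ 406 ppm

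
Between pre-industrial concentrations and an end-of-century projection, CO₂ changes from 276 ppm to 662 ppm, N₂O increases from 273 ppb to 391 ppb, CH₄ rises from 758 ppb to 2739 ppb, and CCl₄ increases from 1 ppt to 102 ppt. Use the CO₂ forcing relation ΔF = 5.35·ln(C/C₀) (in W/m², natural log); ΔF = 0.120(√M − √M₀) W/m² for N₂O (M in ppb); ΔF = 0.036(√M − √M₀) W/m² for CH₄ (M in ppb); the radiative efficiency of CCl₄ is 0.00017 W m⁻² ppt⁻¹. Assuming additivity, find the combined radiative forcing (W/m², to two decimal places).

ΔF = 5.98 W/m²

CO₂: 5.35 × ln(662/276) = 5.35 × ln(2.39855) = 5.35 × 0.87486 = 4.6805 W/m².
N₂O: 0.120 × (√391 − √273) = 0.120 × (19.7737 − 16.5227) = 0.120 × 3.2510 = 0.3901 W/m².
CH₄: 0.036 × (√2739 − √758) = 0.036 × (52.3355 − 27.5318) = 0.036 × 24.8037 = 0.8929 W/m².
CCl₄: ΔF = 0.00017 × (102 − 1) = 0.00017 × 101 = 0.0172 W/m².
Total ΔF = 4.6805 + 0.3901 + 0.8929 + 0.0172 = 5.9807 W/m².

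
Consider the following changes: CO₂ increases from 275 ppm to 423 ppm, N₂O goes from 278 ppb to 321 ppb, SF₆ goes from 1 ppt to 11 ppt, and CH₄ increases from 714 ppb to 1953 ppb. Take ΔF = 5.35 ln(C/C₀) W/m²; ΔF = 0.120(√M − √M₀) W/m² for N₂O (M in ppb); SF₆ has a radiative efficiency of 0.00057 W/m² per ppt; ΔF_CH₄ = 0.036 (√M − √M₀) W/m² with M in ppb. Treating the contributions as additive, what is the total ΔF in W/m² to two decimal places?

ΔF = 3.09 W/m²

CO₂: 5.35 × ln(423/275) = 5.35 × ln(1.53818) = 5.35 × 0.43060 = 2.3037 W/m².
N₂O: 0.120 × (√321 − √278) = 0.120 × (17.9165 − 16.6733) = 0.120 × 1.2432 = 0.1492 W/m².
SF₆: ΔF = 0.00057 × (11 − 1) = 0.00057 × 10 = 0.0057 W/m².
CH₄: 0.036 × (√1953 − √714) = 0.036 × (44.1928 − 26.7208) = 0.036 × 17.4720 = 0.6290 W/m².
Total ΔF = 2.3037 + 0.1492 + 0.0057 + 0.6290 = 3.0876 W/m².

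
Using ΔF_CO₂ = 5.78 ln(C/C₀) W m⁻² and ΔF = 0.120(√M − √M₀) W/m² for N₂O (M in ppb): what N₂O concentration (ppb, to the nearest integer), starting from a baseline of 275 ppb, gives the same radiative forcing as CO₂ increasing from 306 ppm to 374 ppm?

M ≈ 689 ppb

CO₂ forcing: 5.78 × ln(374/306) = 5.78 × 0.200671 = 1.15988 W/m².
Set 0.120(√M − √275) = 1.15988: √M = 1.15988/0.120 + √275 = 9.6657 + 16.5831 = 26.2488.
M = (26.2488)² = 689.00 ppb.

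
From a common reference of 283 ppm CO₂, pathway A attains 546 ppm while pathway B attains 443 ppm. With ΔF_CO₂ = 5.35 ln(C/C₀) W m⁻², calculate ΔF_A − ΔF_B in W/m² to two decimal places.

ΔF_A = 5.35 ln(546/283) = 5.35 × 0.65717 = 3.5159 W/m².
ΔF_B = 5.35 ln(443/283) = 5.35 × 0.44812 = 2.3974 W/m².
Difference: 3.5159 − 2.3974 = 1.1185 W/m².

ΔF_A − ΔF_B = 1.12 W/m²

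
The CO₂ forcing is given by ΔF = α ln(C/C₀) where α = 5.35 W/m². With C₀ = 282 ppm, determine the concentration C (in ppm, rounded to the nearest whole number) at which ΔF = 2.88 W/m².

Set 5.35 ln(C/282) = 2.88, so ln(C/282) = 2.88/5.35 = 0.53832.
Then C/282 = e^0.53832 = 1.71313, giving C = 282 × 1.71313 = 483.10 ppm.

C ≈ 483 ppm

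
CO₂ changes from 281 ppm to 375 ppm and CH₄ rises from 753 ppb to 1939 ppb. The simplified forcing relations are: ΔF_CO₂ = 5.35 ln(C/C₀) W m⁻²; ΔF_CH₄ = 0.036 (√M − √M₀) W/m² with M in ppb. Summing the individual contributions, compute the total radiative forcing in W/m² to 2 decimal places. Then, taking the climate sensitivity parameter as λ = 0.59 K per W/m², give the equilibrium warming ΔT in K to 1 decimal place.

CO₂: 5.35 × ln(375/281) = 5.35 × ln(1.33452) = 5.35 × 0.28857 = 1.5438 W/m².
CH₄: 0.036 × (√1939 − √753) = 0.036 × (44.0341 − 27.4408) = 0.036 × 16.5933 = 0.5974 W/m².
Total ΔF = 1.5438 + 0.5974 = 2.1412 W/m².
ΔT = λ ΔF = 0.59 × 2.14 = 1.2626 K.

ΔF = 2.14 W/m²; ΔT = 1.3 K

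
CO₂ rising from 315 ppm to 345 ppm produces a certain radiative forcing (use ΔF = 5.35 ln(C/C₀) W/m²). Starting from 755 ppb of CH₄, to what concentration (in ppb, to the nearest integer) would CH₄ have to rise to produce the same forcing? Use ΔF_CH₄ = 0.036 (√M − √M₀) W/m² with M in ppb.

M ≈ 1681 ppb

CO₂ forcing: 5.35 × ln(345/315) = 5.35 × 0.090972 = 0.48670 W/m².
Set 0.036(√M − √755) = 0.48670: √M = 0.48670/0.036 + √755 = 13.5194 + 27.4773 = 40.9967.
M = (40.9967)² = 1680.73 ppb.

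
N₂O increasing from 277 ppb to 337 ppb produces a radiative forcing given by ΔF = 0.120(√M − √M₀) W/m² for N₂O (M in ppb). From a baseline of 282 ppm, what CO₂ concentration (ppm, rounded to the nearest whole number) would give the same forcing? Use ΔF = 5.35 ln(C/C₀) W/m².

C ≈ 293 ppm

N₂O forcing: 0.120 × (√337 − √277) = 0.120 × (18.3576 − 16.6433) = 0.120 × 1.7143 = 0.20572 W/m².
Set 5.35 ln(C/282) = 0.20572: ln(C/282) = 0.20572/5.35 = 0.03845, so C = 282 × e^0.03845 = 282 × 1.03920 = 293.05 ppm.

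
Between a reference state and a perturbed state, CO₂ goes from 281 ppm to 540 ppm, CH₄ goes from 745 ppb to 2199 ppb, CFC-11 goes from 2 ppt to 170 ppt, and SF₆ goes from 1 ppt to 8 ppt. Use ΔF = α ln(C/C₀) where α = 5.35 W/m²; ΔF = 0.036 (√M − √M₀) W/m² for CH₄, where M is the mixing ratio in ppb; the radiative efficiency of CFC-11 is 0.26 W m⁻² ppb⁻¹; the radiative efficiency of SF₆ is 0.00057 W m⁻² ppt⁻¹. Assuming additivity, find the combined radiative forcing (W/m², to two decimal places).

ΔF = 4.25 W/m²

CO₂: 5.35 × ln(540/281) = 5.35 × ln(1.92171) = 5.35 × 0.65322 = 3.4947 W/m².
CH₄: 0.036 × (√2199 − √745) = 0.036 × (46.8935 − 27.2947) = 0.036 × 19.5988 = 0.7056 W/m².
CFC-11: Δ = 170 − 2 = 168 ppt = 0.168 ppb; ΔF = 0.26 × 0.168 = 0.0437 W/m².
SF₆: ΔF = 0.00057 × (8 − 1) = 0.00057 × 7 = 0.0040 W/m².
Total ΔF = 3.4947 + 0.7056 + 0.0437 + 0.0040 = 4.2480 W/m².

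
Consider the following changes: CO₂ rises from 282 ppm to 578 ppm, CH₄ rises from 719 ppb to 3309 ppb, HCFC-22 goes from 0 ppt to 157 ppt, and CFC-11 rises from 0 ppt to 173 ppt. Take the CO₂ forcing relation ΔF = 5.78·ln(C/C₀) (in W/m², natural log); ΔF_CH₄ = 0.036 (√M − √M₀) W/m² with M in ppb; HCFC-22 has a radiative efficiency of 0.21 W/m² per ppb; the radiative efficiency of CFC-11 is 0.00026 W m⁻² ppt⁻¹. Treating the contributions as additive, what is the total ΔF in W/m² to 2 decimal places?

ΔF = 5.33 W/m²

CO₂: 5.78 × ln(578/282) = 5.78 × ln(2.04965) = 5.78 × 0.71767 = 4.1481 W/m².
CH₄: 0.036 × (√3309 − √719) = 0.036 × (57.5239 − 26.8142) = 0.036 × 30.7097 = 1.1055 W/m².
HCFC-22: Δ = 157 − 0 = 157 ppt = 0.157 ppb; ΔF = 0.21 × 0.157 = 0.0330 W/m².
CFC-11: ΔF = 0.00026 × (173 − 0) = 0.00026 × 173 = 0.0450 W/m².
Total ΔF = 4.1481 + 1.1055 + 0.0330 + 0.0450 = 5.3316 W/m².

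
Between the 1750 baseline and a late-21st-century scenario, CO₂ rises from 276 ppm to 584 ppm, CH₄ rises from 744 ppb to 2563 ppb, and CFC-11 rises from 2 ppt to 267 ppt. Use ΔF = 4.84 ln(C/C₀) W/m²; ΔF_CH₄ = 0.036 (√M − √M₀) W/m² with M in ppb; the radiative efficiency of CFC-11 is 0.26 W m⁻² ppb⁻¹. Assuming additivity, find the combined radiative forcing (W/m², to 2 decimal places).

CO₂: 4.84 × ln(584/276) = 4.84 × ln(2.11594) = 4.84 × 0.74950 = 3.6276 W/m².
CH₄: 0.036 × (√2563 − √744) = 0.036 × (50.6261 − 27.2764) = 0.036 × 23.3497 = 0.8406 W/m².
CFC-11: Δ = 267 − 2 = 265 ppt = 0.265 ppb; ΔF = 0.26 × 0.265 = 0.0689 W/m².
Total ΔF = 3.6276 + 0.8406 + 0.0689 = 4.5371 W/m².

ΔF = 4.54 W/m²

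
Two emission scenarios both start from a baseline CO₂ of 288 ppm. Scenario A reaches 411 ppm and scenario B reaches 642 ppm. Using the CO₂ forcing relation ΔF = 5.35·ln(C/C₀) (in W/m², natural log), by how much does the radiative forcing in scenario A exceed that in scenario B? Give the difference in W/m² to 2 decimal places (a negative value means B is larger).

ΔF_A − ΔF_B = -2.39 W/m²

ΔF_A = 5.35 ln(411/288) = 5.35 × 0.35563 = 1.9026 W/m².
ΔF_B = 5.35 ln(642/288) = 5.35 × 0.80163 = 4.2887 W/m².
Difference: 1.9026 − 4.2887 = -2.3861 W/m².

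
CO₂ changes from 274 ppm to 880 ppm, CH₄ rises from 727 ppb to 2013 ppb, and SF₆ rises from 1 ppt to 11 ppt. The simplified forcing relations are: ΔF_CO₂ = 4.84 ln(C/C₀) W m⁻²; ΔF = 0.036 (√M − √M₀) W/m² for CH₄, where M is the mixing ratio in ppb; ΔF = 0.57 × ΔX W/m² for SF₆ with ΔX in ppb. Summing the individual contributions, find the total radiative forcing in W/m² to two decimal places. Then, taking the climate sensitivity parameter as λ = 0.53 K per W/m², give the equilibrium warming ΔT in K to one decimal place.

CO₂: 4.84 × ln(880/274) = 4.84 × ln(3.21168) = 4.84 × 1.16679 = 5.6473 W/m².
CH₄: 0.036 × (√2013 − √727) = 0.036 × (44.8665 − 26.9629) = 0.036 × 17.9036 = 0.6445 W/m².
SF₆: Δ = 11 − 1 = 10 ppt = 0.010 ppb; ΔF = 0.57 × 0.010 = 0.0057 W/m².
Total ΔF = 5.6473 + 0.6445 + 0.0057 = 6.2975 W/m².
ΔT = λ ΔF = 0.53 × 6.30 = 3.3390 K.

ΔF = 6.30 W/m²; ΔT = 3.3 K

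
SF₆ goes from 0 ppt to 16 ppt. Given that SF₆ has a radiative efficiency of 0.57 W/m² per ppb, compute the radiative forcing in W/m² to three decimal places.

SF₆: Δ = 16 − 0 = 16 ppt = 0.016 ppb; ΔF = 0.57 × 0.016 = 0.0091 W/m².

ΔF = 0.009 W/m²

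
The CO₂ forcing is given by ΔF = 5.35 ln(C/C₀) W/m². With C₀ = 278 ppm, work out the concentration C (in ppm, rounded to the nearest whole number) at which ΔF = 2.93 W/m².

Set 5.35 ln(C/278) = 2.93, so ln(C/278) = 2.93/5.35 = 0.54766.
Then C/278 = e^0.54766 = 1.72920, giving C = 278 × 1.72920 = 480.72 ppm.

C ≈ 481 ppm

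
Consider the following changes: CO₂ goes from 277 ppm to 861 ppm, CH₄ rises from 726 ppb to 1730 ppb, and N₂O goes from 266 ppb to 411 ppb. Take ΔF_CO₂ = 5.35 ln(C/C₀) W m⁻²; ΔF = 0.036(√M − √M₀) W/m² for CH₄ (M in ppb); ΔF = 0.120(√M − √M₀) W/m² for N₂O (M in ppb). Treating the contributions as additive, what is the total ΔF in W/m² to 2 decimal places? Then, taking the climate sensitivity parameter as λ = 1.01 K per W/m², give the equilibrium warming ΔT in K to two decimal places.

CO₂: 5.35 × ln(861/277) = 5.35 × ln(3.10830) = 5.35 × 1.13408 = 6.0673 W/m².
CH₄: 0.036 × (√1730 − √726) = 0.036 × (41.5933 − 26.9444) = 0.036 × 14.6489 = 0.5274 W/m².
N₂O: 0.120 × (√411 − √266) = 0.120 × (20.2731 − 16.3095) = 0.120 × 3.9636 = 0.4756 W/m².
Total ΔF = 6.0673 + 0.5274 + 0.4756 = 7.0703 W/m².
ΔT = λ ΔF = 1.01 × 7.07 = 7.1407 K.

ΔF = 7.07 W/m²; ΔT = 7.14 K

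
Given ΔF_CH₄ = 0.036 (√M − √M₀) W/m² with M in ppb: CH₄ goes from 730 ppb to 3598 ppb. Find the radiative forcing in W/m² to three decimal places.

ΔF = 1.187 W/m²

CH₄: 0.036 × (√3598 − √730) = 0.036 × (59.9833 − 27.0185) = 0.036 × 32.9648 = 1.1867 W/m².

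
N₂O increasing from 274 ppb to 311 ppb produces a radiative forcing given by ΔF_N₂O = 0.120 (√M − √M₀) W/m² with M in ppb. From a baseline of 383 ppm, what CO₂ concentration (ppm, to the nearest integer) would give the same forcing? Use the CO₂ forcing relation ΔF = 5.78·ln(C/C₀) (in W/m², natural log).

N₂O forcing: 0.120 × (√311 − √274) = 0.120 × (17.6352 − 16.5529) = 0.120 × 1.0823 = 0.12988 W/m².
Set 5.78 ln(C/383) = 0.12988: ln(C/383) = 0.12988/5.78 = 0.02247, so C = 383 × e^0.02247 = 383 × 1.02272 = 391.70 ppm.

C ≈ 392 ppm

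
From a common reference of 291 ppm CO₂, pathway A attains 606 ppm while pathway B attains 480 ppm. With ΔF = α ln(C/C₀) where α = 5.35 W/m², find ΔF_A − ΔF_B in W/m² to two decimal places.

ΔF_A − ΔF_B = 1.25 W/m²

ΔF_A = 5.35 ln(606/291) = 5.35 × 0.73356 = 3.9245 W/m².
ΔF_B = 5.35 ln(480/291) = 5.35 × 0.50046 = 2.6775 W/m².
Difference: 3.9245 − 2.6775 = 1.2470 W/m².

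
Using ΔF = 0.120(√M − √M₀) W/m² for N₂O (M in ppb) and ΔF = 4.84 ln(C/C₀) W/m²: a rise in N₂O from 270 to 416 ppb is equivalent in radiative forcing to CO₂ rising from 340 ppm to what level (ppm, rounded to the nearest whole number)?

C ≈ 375 ppm

N₂O forcing: 0.120 × (√416 − √270) = 0.120 × (20.3961 − 16.4317) = 0.120 × 3.9644 = 0.47573 W/m².
Set 4.84 ln(C/340) = 0.47573: ln(C/340) = 0.47573/4.84 = 0.09829, so C = 340 × e^0.09829 = 340 × 1.10328 = 375.12 ppm.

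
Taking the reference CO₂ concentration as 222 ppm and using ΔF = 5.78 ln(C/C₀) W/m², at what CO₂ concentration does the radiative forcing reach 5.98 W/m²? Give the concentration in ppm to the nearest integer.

Set 5.78 ln(C/222) = 5.98, so ln(C/222) = 5.98/5.78 = 1.03460.
Then C/222 = e^1.03460 = 2.81398, giving C = 222 × 2.81398 = 624.70 ppm.

C ≈ 625 ppm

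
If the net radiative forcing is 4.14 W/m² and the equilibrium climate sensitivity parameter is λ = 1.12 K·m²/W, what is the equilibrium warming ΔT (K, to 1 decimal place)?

ΔT = 4.6 K

ΔT = λ ΔF = 1.12 × 4.14 = 4.6368 K.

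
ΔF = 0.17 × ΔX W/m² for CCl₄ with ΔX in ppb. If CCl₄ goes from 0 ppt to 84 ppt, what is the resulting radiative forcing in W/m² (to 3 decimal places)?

ΔF = 0.014 W/m²

CCl₄: Δ = 84 − 0 = 84 ppt = 0.084 ppb; ΔF = 0.17 × 0.084 = 0.0143 W/m².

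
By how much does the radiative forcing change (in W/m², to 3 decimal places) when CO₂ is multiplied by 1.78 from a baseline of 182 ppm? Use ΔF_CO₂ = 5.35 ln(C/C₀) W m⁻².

ΔF = 5.35 × ln(1.78) = 5.35 × 0.57661 = 3.0849 W/m².

ΔF = 3.085 W/m²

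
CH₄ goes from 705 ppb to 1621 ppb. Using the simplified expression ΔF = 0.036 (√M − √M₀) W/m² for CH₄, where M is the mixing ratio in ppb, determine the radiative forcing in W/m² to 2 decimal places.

CH₄: 0.036 × (√1621 − √705) = 0.036 × (40.2616 − 26.5518) = 0.036 × 13.7098 = 0.4936 W/m².

ΔF = 0.49 W/m²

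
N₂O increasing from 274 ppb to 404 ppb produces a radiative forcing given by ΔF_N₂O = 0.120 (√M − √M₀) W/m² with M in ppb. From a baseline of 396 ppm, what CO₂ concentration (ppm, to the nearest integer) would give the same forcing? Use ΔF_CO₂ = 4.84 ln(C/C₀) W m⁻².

N₂O forcing: 0.120 × (√404 − √274) = 0.120 × (20.0998 − 16.5529) = 0.120 × 3.5469 = 0.42563 W/m².
Set 4.84 ln(C/396) = 0.42563: ln(C/396) = 0.42563/4.84 = 0.08794, so C = 396 × e^0.08794 = 396 × 1.09192 = 432.40 ppm.

C ≈ 432 ppm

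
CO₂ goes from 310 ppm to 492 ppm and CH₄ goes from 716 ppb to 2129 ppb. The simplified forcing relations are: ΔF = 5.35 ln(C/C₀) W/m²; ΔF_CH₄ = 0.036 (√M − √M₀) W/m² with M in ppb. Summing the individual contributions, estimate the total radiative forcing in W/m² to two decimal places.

CO₂: 5.35 × ln(492/310) = 5.35 × ln(1.58710) = 5.35 × 0.46191 = 2.4712 W/m².
CH₄: 0.036 × (√2129 − √716) = 0.036 × (46.1411 − 26.7582) = 0.036 × 19.3829 = 0.6978 W/m².
Total ΔF = 2.4712 + 0.6978 = 3.1690 W/m².

ΔF = 3.17 W/m²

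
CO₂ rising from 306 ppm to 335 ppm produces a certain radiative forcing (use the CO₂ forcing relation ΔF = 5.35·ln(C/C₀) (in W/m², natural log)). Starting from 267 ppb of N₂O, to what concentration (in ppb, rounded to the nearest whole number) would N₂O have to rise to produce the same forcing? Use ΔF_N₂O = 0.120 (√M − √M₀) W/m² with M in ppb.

CO₂ forcing: 5.35 × ln(335/306) = 5.35 × 0.090545 = 0.48442 W/m².
Set 0.120(√M − √267) = 0.48442: √M = 0.48442/0.120 + √267 = 4.0368 + 16.3401 = 20.3769.
M = (20.3769)² = 415.22 ppb.

M ≈ 415 ppb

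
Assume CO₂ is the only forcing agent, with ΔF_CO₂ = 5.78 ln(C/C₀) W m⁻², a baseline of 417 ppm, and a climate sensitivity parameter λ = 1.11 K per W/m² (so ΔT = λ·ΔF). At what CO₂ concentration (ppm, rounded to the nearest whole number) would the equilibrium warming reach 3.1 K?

C ≈ 676 ppm

Required forcing: ΔF = ΔT/λ = 3.1/1.11 = 2.7928 W/m².
Then ln(C/417) = ΔF/5.78 = 2.7928/5.78 = 0.48318.
So C = 417 × e^0.48318 = 417 × 1.62122 = 676.05 ppm.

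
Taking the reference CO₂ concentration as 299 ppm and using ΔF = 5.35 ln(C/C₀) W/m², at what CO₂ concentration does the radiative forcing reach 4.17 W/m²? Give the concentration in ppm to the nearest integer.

C ≈ 652 ppm

Set 5.35 ln(C/299) = 4.17, so ln(C/299) = 4.17/5.35 = 0.77944.
Then C/299 = e^0.77944 = 2.18025, giving C = 299 × 2.18025 = 651.89 ppm.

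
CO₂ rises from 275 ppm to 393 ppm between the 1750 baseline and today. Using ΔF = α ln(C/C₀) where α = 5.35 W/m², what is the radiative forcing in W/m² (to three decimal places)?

ΔF = 1.910 W/m²

CO₂: 5.35 × ln(393/275) = 5.35 × ln(1.42909) = 5.35 × 0.35704 = 1.9102 W/m².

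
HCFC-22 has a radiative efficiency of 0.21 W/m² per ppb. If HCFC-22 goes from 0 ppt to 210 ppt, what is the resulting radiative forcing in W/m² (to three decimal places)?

HCFC-22: Δ = 210 − 0 = 210 ppt = 0.210 ppb; ΔF = 0.21 × 0.210 = 0.0441 W/m².

ΔF = 0.044 W/m²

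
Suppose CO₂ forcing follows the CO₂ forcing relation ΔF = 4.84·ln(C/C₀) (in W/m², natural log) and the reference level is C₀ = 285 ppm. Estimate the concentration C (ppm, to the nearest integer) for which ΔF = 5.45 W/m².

Set 4.84 ln(C/285) = 5.45, so ln(C/285) = 5.45/4.84 = 1.12603.
Then C/285 = e^1.12603 = 3.08339, giving C = 285 × 3.08339 = 878.77 ppm.

C ≈ 879 ppm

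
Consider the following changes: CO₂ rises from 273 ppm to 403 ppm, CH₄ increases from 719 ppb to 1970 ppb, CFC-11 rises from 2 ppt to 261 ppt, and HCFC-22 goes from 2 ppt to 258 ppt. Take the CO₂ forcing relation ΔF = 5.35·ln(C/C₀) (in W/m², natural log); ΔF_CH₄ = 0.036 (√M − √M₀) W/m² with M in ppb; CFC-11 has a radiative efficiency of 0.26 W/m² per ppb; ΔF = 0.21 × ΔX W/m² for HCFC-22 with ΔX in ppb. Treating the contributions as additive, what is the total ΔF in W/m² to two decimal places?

CO₂: 5.35 × ln(403/273) = 5.35 × ln(1.47619) = 5.35 × 0.38946 = 2.0836 W/m².
CH₄: 0.036 × (√1970 − √719) = 0.036 × (44.3847 − 26.8142) = 0.036 × 17.5705 = 0.6325 W/m².
CFC-11: Δ = 261 − 2 = 259 ppt = 0.259 ppb; ΔF = 0.26 × 0.259 = 0.0673 W/m².
HCFC-22: Δ = 258 − 2 = 256 ppt = 0.256 ppb; ΔF = 0.21 × 0.256 = 0.0538 W/m².
Total ΔF = 2.0836 + 0.6325 + 0.0673 + 0.0538 = 2.8372 W/m².

ΔF = 2.84 W/m²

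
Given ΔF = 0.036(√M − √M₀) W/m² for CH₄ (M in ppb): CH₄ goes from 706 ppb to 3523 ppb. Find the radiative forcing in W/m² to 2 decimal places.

ΔF = 1.18 W/m²

CH₄: 0.036 × (√3523 − √706) = 0.036 × (59.3549 − 26.5707) = 0.036 × 32.7842 = 1.1802 W/m².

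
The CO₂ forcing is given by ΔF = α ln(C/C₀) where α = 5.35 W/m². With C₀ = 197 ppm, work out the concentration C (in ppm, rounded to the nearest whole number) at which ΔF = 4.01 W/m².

C ≈ 417 ppm

Set 5.35 ln(C/197) = 4.01, so ln(C/197) = 4.01/5.35 = 0.74953.
Then C/197 = e^0.74953 = 2.11601, giving C = 197 × 2.11601 = 416.85 ppm.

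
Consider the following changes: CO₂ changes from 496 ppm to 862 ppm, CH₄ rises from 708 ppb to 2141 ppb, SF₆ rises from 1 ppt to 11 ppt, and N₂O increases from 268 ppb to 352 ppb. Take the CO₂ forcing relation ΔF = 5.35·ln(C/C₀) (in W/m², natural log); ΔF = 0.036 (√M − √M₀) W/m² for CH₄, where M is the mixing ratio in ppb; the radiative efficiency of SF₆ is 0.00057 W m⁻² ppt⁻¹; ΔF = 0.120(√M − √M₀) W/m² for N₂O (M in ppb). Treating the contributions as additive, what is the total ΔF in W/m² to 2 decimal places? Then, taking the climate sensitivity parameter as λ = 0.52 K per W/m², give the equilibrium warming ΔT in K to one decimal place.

CO₂: 5.35 × ln(862/496) = 5.35 × ln(1.73790) = 5.35 × 0.55268 = 2.9568 W/m².
CH₄: 0.036 × (√2141 − √708) = 0.036 × (46.2709 − 26.6083) = 0.036 × 19.6626 = 0.7079 W/m².
SF₆: ΔF = 0.00057 × (11 − 1) = 0.00057 × 10 = 0.0057 W/m².
N₂O: 0.120 × (√352 − √268) = 0.120 × (18.7617 − 16.3707) = 0.120 × 2.3910 = 0.2869 W/m².
Total ΔF = 2.9568 + 0.7079 + 0.0057 + 0.2869 = 3.9573 W/m².
ΔT = λ ΔF = 0.52 × 3.96 = 2.0592 K.

ΔF = 3.96 W/m²; ΔT = 2.1 K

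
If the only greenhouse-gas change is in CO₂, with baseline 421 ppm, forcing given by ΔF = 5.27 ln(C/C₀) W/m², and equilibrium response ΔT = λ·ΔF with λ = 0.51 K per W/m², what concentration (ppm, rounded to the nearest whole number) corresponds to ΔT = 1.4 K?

C ≈ 709 ppm

Required forcing: ΔF = ΔT/λ = 1.4/0.51 = 2.7451 W/m².
Then ln(C/421) = ΔF/5.27 = 2.7451/5.27 = 0.52089.
So C = 421 × e^0.52089 = 421 × 1.68353 = 708.77 ppm.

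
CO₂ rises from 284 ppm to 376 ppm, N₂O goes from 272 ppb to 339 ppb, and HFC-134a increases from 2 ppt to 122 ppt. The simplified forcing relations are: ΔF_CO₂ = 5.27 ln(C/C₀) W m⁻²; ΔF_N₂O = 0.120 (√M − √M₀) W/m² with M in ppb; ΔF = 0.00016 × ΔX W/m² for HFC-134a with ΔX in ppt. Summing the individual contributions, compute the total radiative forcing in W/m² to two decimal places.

ΔF = 1.73 W/m²

CO₂: 5.27 × ln(376/284) = 5.27 × ln(1.32394) = 5.27 × 0.28061 = 1.4788 W/m².
N₂O: 0.120 × (√339 − √272) = 0.120 × (18.4120 − 16.4924) = 0.120 × 1.9196 = 0.2304 W/m².
HFC-134a: ΔF = 0.00016 × (122 − 2) = 0.00016 × 120 = 0.0192 W/m².
Total ΔF = 1.4788 + 0.2304 + 0.0192 = 1.7284 W/m².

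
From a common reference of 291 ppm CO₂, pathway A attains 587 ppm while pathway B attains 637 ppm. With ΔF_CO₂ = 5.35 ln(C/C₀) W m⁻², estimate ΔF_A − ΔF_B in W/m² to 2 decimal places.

ΔF_A − ΔF_B = -0.44 W/m²

ΔF_A = 5.35 ln(587/291) = 5.35 × 0.70170 = 3.7541 W/m².
ΔF_B = 5.35 ln(637/291) = 5.35 × 0.78345 = 4.1915 W/m².
Difference: 3.7541 − 4.1915 = -0.4374 W/m².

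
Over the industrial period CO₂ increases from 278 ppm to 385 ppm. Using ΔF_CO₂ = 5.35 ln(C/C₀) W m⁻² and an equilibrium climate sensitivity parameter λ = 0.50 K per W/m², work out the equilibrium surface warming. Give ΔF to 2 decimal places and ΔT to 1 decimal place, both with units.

ΔF = 1.74 W/m²; ΔT = 0.9 K

CO₂: 5.35 × ln(385/278) = 5.35 × ln(1.38489) = 5.35 × 0.32562 = 1.7421 W/m².
ΔT = λ ΔF = 0.50 × 1.74 = 0.8700 K.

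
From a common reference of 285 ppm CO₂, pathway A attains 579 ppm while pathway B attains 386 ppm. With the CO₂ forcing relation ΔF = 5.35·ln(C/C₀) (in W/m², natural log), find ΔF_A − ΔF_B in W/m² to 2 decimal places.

ΔF_A = 5.35 ln(579/285) = 5.35 × 0.70881 = 3.7921 W/m².
ΔF_B = 5.35 ln(386/285) = 5.35 × 0.30335 = 1.6229 W/m².
Difference: 3.7921 − 1.6229 = 2.1692 W/m².

ΔF_A − ΔF_B = 2.17 W/m²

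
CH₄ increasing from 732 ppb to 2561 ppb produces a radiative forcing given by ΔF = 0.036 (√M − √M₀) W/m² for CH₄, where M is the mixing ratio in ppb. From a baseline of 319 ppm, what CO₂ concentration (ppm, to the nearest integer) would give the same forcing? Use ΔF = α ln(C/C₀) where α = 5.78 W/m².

C ≈ 369 ppm

CH₄ forcing: 0.036 × (√2561 − √732) = 0.036 × (50.6063 − 27.0555) = 0.036 × 23.5508 = 0.84783 W/m².
Set 5.78 ln(C/319) = 0.84783: ln(C/319) = 0.84783/5.78 = 0.14668, so C = 319 × e^0.14668 = 319 × 1.15798 = 369.40 ppm.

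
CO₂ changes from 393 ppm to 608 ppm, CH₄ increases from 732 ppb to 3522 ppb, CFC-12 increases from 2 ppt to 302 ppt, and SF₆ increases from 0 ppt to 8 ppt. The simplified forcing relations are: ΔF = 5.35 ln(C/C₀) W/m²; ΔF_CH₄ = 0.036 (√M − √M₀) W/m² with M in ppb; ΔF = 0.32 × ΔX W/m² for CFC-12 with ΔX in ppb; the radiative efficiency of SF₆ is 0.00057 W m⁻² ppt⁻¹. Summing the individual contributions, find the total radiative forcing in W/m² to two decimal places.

CO₂: 5.35 × ln(608/393) = 5.35 × ln(1.54707) = 5.35 × 0.43636 = 2.3345 W/m².
CH₄: 0.036 × (√3522 − √732) = 0.036 × (59.3464 − 27.0555) = 0.036 × 32.2909 = 1.1625 W/m².
CFC-12: Δ = 302 − 2 = 300 ppt = 0.300 ppb; ΔF = 0.32 × 0.300 = 0.0960 W/m².
SF₆: ΔF = 0.00057 × (8 − 0) = 0.00057 × 8 = 0.0046 W/m².
Total ΔF = 2.3345 + 1.1625 + 0.0960 + 0.0046 = 3.5976 W/m².

ΔF = 3.60 W/m²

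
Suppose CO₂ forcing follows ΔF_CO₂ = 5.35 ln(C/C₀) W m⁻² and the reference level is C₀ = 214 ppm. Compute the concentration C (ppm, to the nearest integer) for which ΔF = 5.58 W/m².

Set 5.35 ln(C/214) = 5.58, so ln(C/214) = 5.58/5.35 = 1.04299.
Then C/214 = e^1.04299 = 2.83769, giving C = 214 × 2.83769 = 607.27 ppm.

C ≈ 607 ppm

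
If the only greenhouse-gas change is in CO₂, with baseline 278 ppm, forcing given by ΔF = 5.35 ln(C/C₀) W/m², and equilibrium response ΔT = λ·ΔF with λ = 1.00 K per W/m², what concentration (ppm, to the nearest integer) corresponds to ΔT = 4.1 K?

C ≈ 598 ppm

Required forcing: ΔF = ΔT/λ = 4.1/1.00 = 4.1000 W/m².
Then ln(C/278) = ΔF/5.35 = 4.1000/5.35 = 0.76636.
So C = 278 × e^0.76636 = 278 × 2.15192 = 598.23 ppm.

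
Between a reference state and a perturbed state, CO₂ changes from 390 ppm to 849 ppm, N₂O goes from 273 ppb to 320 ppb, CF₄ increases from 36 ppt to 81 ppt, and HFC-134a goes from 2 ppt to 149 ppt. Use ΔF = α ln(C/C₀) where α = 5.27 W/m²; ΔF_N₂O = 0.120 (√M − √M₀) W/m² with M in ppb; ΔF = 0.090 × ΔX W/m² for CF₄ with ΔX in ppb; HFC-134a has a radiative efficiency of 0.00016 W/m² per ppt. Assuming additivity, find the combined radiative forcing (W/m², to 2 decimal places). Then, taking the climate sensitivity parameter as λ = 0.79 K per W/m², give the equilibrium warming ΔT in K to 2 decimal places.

ΔF = 4.29 W/m²; ΔT = 3.39 K

CO₂: 5.27 × ln(849/390) = 5.27 × ln(2.17692) = 5.27 × 0.77791 = 4.0996 W/m².
N₂O: 0.120 × (√320 − √273) = 0.120 × (17.8885 − 16.5227) = 0.120 × 1.3658 = 0.1639 W/m².
CF₄: Δ = 81 − 36 = 45 ppt = 0.045 ppb; ΔF = 0.090 × 0.045 = 0.0041 W/m².
HFC-134a: ΔF = 0.00016 × (149 − 2) = 0.00016 × 147 = 0.0235 W/m².
Total ΔF = 4.0996 + 0.1639 + 0.0041 + 0.0235 = 4.2911 W/m².
ΔT = λ ΔF = 0.79 × 4.29 = 3.3891 K.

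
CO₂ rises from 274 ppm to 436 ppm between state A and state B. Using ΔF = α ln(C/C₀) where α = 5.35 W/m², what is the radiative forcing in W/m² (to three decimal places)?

CO₂: 5.35 × ln(436/274) = 5.35 × ln(1.59124) = 5.35 × 0.46451 = 2.4851 W/m².

ΔF = 2.485 W/m²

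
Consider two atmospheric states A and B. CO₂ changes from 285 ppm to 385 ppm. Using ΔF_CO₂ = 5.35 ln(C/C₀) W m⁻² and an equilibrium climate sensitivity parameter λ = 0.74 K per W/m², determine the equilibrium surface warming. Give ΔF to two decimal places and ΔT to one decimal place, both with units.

ΔF = 1.61 W/m²; ΔT = 1.2 K

CO₂: 5.35 × ln(385/285) = 5.35 × ln(1.35088) = 5.35 × 0.30076 = 1.6091 W/m².
ΔT = λ ΔF = 0.74 × 1.61 = 1.1914 K.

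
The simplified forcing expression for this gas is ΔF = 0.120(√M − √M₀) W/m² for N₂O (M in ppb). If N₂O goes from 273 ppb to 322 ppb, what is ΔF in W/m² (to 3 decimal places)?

ΔF = 0.171 W/m²

N₂O: 0.120 × (√322 − √273) = 0.120 × (17.9444 − 16.5227) = 0.120 × 1.4217 = 0.1706 W/m².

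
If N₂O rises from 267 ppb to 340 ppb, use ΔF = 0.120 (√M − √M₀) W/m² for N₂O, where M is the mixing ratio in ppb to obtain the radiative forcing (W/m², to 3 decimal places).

N₂O: 0.120 × (√340 − √267) = 0.120 × (18.4391 − 16.3401) = 0.120 × 2.0990 = 0.2519 W/m².

ΔF = 0.252 W/m²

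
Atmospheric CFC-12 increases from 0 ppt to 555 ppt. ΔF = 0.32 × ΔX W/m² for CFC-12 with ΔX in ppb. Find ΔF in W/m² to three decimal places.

CFC-12: Δ = 555 − 0 = 555 ppt = 0.555 ppb; ΔF = 0.32 × 0.555 = 0.1776 W/m².

ΔF = 0.178 W/m²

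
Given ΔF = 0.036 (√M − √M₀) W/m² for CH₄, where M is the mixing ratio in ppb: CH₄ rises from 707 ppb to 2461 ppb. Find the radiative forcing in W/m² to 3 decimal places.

ΔF = 0.829 W/m²

CH₄: 0.036 × (√2461 − √707) = 0.036 × (49.6085 − 26.5895) = 0.036 × 23.0190 = 0.8287 W/m².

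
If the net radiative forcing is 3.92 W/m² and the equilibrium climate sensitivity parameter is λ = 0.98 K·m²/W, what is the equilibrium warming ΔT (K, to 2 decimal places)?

ΔT = λ ΔF = 0.98 × 3.92 = 3.8416 K.

ΔT = 3.84 K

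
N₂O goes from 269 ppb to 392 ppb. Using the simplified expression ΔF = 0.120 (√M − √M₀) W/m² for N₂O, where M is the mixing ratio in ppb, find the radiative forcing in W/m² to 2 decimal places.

N₂O: 0.120 × (√392 − √269) = 0.120 × (19.7990 − 16.4012) = 0.120 × 3.3978 = 0.4077 W/m².

ΔF = 0.41 W/m²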